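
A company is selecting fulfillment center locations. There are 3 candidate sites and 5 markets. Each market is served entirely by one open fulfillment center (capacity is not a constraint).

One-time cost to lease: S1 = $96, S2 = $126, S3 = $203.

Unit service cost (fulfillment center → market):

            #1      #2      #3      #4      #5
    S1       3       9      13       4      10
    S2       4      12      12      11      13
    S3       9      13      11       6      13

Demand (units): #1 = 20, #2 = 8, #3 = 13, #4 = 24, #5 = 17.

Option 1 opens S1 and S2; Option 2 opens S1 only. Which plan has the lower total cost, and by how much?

Option 1: {S1, S2}: #1→S1 3·20=60, #2→S1 9·8=72, #3→S2 12·13=156, #4→S1 4·24=96, #5→S1 10·17=170. Service 554; fixed 222; total 776.
Option 2: {S1}: #1→S1 3·20=60, #2→S1 9·8=72, #3→S1 13·13=169, #4→S1 4·24=96, #5→S1 10·17=170. Service 567; fixed 96; total 663.
Difference: |776 − 663| = 113.

Option 2 is cheaper by 113.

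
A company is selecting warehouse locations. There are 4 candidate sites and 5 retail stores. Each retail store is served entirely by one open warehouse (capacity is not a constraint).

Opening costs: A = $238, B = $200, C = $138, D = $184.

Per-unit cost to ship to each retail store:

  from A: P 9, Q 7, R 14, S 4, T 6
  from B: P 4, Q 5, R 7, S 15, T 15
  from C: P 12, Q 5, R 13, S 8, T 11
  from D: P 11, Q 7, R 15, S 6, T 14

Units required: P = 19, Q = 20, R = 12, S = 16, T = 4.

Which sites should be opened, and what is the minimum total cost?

Open B only; minimum total cost 760.

For any fixed open set, each retail store goes to its cheapest open site; total = fixed + service.
{B}: P→B 4·19=76, Q→B 5·20=100, R→B 7·12=84, S→B 15·16=240, T→B 15·4=60. Service 560; fixed 200; total 760.
{B, C}: service 432 + fixed 338 = 770
{A, B}: service 348 + fixed 438 = 786
{A, B, C, D}: P→B 4·19=76, Q→B 5·20=100, R→B 7·12=84, S→A 4·16=64, T→A 6·4=24. Service 348; fixed 760; total 1108.
(All 15 nonempty subsets were checked; B only is lowest.)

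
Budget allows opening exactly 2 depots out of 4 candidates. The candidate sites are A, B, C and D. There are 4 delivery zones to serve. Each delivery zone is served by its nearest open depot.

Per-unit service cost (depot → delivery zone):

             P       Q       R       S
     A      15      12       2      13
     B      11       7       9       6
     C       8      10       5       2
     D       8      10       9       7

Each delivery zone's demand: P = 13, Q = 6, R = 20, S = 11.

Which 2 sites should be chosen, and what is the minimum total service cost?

With exactly 2 open, each delivery zone uses its cheapest among the chosen.
{A, C}: P→C 8·13=104, Q→C 10·6=60, R→A 2·20=40, S→C 2·11=22. Service cost 226.
{B, C}: service cost 268
{A, D}: service cost 281
Among all 6 size-2 choices, {A, C} is lowest.

Choose A and C; total service cost 226.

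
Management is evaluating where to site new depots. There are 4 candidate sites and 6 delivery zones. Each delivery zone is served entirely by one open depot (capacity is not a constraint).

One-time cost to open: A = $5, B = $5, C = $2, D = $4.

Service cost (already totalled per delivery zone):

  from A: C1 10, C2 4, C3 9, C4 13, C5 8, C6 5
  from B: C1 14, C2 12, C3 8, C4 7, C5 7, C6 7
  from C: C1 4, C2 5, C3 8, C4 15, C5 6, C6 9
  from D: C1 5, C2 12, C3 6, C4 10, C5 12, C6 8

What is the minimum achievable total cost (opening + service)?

Minimum total cost: 44

For any fixed open set, each delivery zone goes to its cheapest open site; total = fixed + service.
{B, C}: C1→C 4, C2→C 5, C3→B 8, C4→B 7, C5→C 6, C6→B 7. Service 37; fixed 7; total 44.
{C, D}: service 39 + fixed 6 = 45
{A, B, C}: C1→C 4, C2→A 4, C3→B 8, C4→B 7, C5→C 6, C6→A 5. Service 34; fixed 12; total 46.
{A, B, C, D}: service 32 + fixed 16 = 48
No other subset beats 44.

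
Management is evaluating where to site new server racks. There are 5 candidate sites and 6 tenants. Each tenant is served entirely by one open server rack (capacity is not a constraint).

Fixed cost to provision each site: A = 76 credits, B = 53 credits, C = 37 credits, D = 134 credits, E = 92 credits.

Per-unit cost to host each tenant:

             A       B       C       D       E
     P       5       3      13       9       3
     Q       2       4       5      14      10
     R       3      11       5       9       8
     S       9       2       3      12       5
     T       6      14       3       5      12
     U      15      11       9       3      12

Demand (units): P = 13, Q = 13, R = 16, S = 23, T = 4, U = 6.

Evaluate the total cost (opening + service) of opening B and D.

Each tenant is assigned to its cheapest site among the open ones.
{B, D}: P→B 3·13=39, Q→B 4·13=52, R→D 9·16=144, S→B 2·23=46, T→D 5·4=20, U→D 3·6=18. Service 319; fixed 187; total 506.

Total cost: 506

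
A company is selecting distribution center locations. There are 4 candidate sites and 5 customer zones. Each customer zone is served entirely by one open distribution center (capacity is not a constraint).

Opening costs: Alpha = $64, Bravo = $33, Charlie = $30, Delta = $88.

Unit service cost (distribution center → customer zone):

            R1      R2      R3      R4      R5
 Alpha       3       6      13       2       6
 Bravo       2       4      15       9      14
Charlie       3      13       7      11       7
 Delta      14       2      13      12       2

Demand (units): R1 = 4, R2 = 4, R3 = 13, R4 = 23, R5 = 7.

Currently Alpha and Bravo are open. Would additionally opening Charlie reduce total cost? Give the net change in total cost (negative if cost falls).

Current service cost with {Alpha, Bravo}: 281.
Adding Charlie: each customer zone re-picks its cheapest; new service cost 203, saving 78.
Extra fixed cost: 30. Net change = 30 − 78 = -48.
(Totals: 378 → 330.)

Yes — net change −48 (cost falls by 48).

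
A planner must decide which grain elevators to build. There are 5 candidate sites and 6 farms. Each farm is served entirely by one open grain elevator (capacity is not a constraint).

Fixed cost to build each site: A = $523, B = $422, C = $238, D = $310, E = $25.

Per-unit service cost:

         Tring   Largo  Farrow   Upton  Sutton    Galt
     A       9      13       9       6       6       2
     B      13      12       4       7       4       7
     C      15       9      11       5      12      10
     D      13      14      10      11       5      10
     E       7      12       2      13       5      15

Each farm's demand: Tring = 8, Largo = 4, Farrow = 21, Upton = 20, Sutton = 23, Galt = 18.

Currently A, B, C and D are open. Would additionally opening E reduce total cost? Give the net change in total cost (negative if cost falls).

Yes — net change −33 (cost falls by 33).

Current service cost with {A, B, C, D}: 420.
Adding E: each farm re-picks its cheapest; new service cost 362, saving 58.
Extra fixed cost: 25. Net change = 25 − 58 = -33.
(Totals: 1913 → 1880.)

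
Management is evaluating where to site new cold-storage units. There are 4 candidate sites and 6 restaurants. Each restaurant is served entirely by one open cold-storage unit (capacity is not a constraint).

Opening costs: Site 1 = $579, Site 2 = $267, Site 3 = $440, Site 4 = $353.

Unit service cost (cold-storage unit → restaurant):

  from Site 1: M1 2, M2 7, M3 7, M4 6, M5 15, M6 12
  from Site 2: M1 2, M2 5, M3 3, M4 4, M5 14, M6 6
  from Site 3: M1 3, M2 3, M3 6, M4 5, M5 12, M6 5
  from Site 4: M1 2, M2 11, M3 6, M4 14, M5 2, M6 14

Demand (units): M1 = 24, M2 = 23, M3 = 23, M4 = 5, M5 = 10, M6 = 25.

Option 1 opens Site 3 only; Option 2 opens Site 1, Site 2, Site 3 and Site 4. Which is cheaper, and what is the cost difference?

Option 1: {Site 3}: M1→Site 3 3·24=72, M2→Site 3 3·23=69, M3→Site 3 6·23=138, M4→Site 3 5·5=25, M5→Site 3 12·10=120, M6→Site 3 5·25=125. Service 549; fixed 440; total 989.
Option 2: {Site 1, Site 2, Site 3, Site 4}: M1→Site 1 2·24=48, M2→Site 3 3·23=69, M3→Site 2 3·23=69, M4→Site 2 4·5=20, M5→Site 4 2·10=20, M6→Site 3 5·25=125. Service 351; fixed 1639; total 1990.
Difference: |989 − 1990| = 1001.

Option 1 is cheaper by 1001.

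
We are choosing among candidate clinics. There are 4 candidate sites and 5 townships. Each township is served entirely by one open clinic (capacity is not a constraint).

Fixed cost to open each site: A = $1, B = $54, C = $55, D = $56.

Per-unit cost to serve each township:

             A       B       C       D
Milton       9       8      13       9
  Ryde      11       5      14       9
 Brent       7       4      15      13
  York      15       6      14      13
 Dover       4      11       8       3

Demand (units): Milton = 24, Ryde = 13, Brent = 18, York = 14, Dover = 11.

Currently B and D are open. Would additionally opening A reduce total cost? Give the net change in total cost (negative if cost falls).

Current service cost with {B, D}: 446.
Adding A: each township re-picks its cheapest; new service cost 446, saving 0.
Extra fixed cost: 1. Net change = 1 − 0 = 1.
(Totals: 556 → 557.)

No — net change +1 (cost rises by 1).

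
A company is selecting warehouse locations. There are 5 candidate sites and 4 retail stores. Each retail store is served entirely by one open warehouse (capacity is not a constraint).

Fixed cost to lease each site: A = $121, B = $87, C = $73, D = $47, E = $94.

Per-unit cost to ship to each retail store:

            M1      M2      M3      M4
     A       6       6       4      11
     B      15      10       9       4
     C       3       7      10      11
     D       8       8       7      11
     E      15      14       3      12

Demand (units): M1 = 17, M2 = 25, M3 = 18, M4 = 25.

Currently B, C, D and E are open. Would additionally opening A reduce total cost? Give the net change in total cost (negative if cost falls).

No — net change +96 (cost rises by 96).

Current service cost with {B, C, D, E}: 380.
Adding A: each retail store re-picks its cheapest; new service cost 355, saving 25.
Extra fixed cost: 121. Net change = 121 − 25 = 96.
(Totals: 681 → 777.)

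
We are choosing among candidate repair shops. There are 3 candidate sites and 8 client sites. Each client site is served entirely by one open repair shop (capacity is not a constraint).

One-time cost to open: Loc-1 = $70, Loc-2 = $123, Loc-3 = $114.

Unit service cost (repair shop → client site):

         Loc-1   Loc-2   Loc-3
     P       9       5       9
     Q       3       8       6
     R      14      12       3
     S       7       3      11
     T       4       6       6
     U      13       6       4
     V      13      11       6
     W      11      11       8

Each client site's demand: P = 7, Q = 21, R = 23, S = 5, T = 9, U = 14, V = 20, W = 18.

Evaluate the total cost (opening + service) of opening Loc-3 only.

Each client site is assigned to its cheapest site among the open ones.
{Loc-3}: P→Loc-3 9·7=63, Q→Loc-3 6·21=126, R→Loc-3 3·23=69, S→Loc-3 11·5=55, T→Loc-3 6·9=54, U→Loc-3 4·14=56, V→Loc-3 6·20=120, W→Loc-3 8·18=144. Service 687; fixed 114; total 801.

Total cost: 801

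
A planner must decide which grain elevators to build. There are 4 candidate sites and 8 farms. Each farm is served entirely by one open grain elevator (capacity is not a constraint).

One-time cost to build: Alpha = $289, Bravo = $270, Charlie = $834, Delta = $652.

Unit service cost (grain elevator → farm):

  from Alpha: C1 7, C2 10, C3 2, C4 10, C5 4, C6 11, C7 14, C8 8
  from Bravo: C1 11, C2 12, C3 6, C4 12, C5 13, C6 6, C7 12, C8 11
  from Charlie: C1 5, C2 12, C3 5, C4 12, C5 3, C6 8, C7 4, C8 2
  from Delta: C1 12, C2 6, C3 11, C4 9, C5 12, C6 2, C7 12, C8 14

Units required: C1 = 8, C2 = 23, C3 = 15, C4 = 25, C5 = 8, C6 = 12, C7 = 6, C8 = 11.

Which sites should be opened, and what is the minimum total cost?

Open Alpha only; minimum total cost 1191.

For any fixed open set, each farm goes to its cheapest open site; total = fixed + service.
{Alpha}: C1→Alpha 7·8=56, C2→Alpha 10·23=230, C3→Alpha 2·15=30, C4→Alpha 10·25=250, C5→Alpha 4·8=32, C6→Alpha 11·12=132, C7→Alpha 14·6=84, C8→Alpha 8·11=88. Service 902; fixed 289; total 1191.
{Alpha, Bravo}: C1→Alpha 7·8=56, C2→Alpha 10·23=230, C3→Alpha 2·15=30, C4→Alpha 10·25=250, C5→Alpha 4·8=32, C6→Bravo 6·12=72, C7→Bravo 12·6=72, C8→Alpha 8·11=88. Service 830; fixed 559; total 1389.
{Bravo}: service 1123 + fixed 270 = 1393
{Alpha, Bravo, Charlie, Delta}: service 527 + fixed 2045 = 2572
No other subset beats 1191.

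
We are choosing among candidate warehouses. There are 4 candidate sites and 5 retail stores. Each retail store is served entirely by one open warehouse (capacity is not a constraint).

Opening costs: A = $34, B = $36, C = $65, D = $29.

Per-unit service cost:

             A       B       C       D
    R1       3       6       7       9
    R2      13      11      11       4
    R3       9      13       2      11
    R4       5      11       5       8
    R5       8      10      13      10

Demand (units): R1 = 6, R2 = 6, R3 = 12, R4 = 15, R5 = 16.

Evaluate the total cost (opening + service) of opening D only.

Total cost: 519

Each retail store is assigned to its cheapest site among the open ones.
{D}: R1→D 9·6=54, R2→D 4·6=24, R3→D 11·12=132, R4→D 8·15=120, R5→D 10·16=160. Service 490; fixed 29; total 519.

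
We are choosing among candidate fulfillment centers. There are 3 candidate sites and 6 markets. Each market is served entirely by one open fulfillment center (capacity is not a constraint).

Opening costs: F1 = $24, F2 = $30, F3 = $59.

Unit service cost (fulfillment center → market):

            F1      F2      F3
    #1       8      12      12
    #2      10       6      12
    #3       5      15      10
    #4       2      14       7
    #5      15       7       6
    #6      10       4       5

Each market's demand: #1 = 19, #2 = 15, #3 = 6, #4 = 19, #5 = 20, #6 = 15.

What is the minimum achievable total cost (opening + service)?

Minimum total cost: 564

For any fixed open set, each market goes to its cheapest open site; total = fixed + service.
{F1, F2}: #1→F1 8·19=152, #2→F2 6·15=90, #3→F1 5·6=30, #4→F1 2·19=38, #5→F2 7·20=140, #6→F2 4·15=60. Service 510; fixed 54; total 564.
{F1, F2, F3}: service 490 + fixed 113 = 603
{F1, F3}: service 565 + fixed 83 = 648
{F1}: service 820 + fixed 24 = 844
No other subset beats 564.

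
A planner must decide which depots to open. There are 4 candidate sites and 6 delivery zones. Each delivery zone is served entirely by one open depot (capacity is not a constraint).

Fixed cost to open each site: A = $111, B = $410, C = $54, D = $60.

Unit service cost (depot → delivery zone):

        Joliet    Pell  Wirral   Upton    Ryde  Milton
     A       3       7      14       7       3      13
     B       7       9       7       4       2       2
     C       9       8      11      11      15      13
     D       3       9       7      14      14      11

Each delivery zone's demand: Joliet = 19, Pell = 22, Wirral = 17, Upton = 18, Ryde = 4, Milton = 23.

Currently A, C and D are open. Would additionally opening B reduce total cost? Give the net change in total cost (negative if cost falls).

Current service cost with {A, C, D}: 721.
Adding B: each delivery zone re-picks its cheapest; new service cost 456, saving 265.
Extra fixed cost: 410. Net change = 410 − 265 = 145.
(Totals: 946 → 1091.)

No — net change +145 (cost rises by 145).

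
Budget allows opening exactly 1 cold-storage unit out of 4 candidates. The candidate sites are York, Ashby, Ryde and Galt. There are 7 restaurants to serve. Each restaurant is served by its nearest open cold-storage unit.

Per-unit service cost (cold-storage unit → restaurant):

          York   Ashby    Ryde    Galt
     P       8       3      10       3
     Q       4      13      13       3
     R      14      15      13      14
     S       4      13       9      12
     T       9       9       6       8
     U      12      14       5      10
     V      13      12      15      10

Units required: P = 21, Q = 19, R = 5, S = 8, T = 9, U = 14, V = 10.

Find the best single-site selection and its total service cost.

With exactly 1 open, each restaurant uses its cheapest among the chosen.
{Galt}: P→Galt 3·21=63, Q→Galt 3·19=57, R→Galt 14·5=70, S→Galt 12·8=96, T→Galt 8·9=72, U→Galt 10·14=140, V→Galt 10·10=100. Service cost 598.
{York}: service cost 725
{Ryde}: service cost 868
Among all 4 size-1 choices, {Galt} is lowest.

Choose Galt only; total service cost 598.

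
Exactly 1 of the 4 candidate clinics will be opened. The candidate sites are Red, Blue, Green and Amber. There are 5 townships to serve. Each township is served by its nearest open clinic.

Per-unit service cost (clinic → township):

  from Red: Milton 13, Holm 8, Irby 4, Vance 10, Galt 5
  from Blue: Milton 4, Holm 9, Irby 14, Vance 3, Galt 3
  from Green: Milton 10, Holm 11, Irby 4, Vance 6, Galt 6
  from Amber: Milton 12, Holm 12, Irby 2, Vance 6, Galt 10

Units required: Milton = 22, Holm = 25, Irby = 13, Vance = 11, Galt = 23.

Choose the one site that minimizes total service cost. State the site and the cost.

Choose Blue only; total service cost 597.

With exactly 1 open, each township uses its cheapest among the chosen.
{Blue}: Milton→Blue 4·22=88, Holm→Blue 9·25=225, Irby→Blue 14·13=182, Vance→Blue 3·11=33, Galt→Blue 3·23=69. Service cost 597.
{Green}: service cost 751
{Red}: service cost 763
Among all 4 size-1 choices, {Blue} is lowest.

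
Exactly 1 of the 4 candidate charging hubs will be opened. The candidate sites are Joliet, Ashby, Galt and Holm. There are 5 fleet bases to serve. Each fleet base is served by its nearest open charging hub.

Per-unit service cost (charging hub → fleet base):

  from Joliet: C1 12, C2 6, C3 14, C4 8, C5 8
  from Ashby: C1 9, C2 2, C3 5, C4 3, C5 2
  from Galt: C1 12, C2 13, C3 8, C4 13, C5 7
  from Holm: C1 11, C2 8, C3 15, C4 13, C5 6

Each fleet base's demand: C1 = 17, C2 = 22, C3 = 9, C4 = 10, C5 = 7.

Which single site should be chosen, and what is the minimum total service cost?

With exactly 1 open, each fleet base uses its cheapest among the chosen.
{Ashby}: C1→Ashby 9·17=153, C2→Ashby 2·22=44, C3→Ashby 5·9=45, C4→Ashby 3·10=30, C5→Ashby 2·7=14. Service cost 286.
{Joliet}: service cost 598
{Holm}: service cost 670
Among all 4 size-1 choices, {Ashby} is lowest.

Choose Ashby only; total service cost 286.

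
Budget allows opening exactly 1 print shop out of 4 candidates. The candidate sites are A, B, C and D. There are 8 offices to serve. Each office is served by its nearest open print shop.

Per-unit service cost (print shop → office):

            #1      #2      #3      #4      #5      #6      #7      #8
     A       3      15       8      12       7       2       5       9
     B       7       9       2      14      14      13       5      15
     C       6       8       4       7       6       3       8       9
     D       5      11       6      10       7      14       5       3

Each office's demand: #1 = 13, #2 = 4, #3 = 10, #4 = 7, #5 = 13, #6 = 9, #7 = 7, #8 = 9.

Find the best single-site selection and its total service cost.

Choose C only; total service cost 441.

With exactly 1 open, each office uses its cheapest among the chosen.
{C}: #1→C 6·13=78, #2→C 8·4=32, #3→C 4·10=40, #4→C 7·7=49, #5→C 6·13=78, #6→C 3·9=27, #7→C 8·7=56, #8→C 9·9=81. Service cost 441.
{A}: service cost 488
{D}: service cost 518
Among all 4 size-1 choices, {C} is lowest.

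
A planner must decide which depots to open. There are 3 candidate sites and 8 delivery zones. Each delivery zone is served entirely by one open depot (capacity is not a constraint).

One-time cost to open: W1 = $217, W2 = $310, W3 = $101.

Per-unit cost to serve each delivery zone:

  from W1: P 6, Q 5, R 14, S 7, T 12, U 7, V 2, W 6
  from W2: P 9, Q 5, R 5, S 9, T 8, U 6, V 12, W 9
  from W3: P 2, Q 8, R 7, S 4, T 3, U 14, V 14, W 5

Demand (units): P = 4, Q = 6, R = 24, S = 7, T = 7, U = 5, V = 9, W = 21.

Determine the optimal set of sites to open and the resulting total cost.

For any fixed open set, each delivery zone goes to its cheapest open site; total = fixed + service.
{W3}: P→W3 2·4=8, Q→W3 8·6=48, R→W3 7·24=168, S→W3 4·7=28, T→W3 3·7=21, U→W3 14·5=70, V→W3 14·9=126, W→W3 5·21=105. Service 574; fixed 101; total 675.
{W1, W3}: service 413 + fixed 318 = 731
{W2, W3}: P→W3 2·4=8, Q→W2 5·6=30, R→W2 5·24=120, S→W3 4·7=28, T→W3 3·7=21, U→W2 6·5=30, V→W2 12·9=108, W→W3 5·21=105. Service 450; fixed 411; total 861.
{W1, W2, W3}: service 360 + fixed 628 = 988
No other subset beats 675.

Open W3 only; minimum total cost 675.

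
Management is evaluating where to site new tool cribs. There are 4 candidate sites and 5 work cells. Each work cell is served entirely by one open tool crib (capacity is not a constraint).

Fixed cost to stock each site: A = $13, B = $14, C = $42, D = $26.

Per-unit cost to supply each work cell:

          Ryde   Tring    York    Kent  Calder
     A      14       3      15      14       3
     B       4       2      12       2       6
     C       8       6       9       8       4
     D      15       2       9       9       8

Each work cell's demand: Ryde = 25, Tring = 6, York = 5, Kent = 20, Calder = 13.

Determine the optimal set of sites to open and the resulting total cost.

Open A and B; minimum total cost 278.

For any fixed open set, each work cell goes to its cheapest open site; total = fixed + service.
{A, B}: Ryde→B 4·25=100, Tring→B 2·6=12, York→B 12·5=60, Kent→B 2·20=40, Calder→A 3·13=39. Service 251; fixed 27; total 278.
{A, B, D}: service 236 + fixed 53 = 289
{B}: Ryde→B 4·25=100, Tring→B 2·6=12, York→B 12·5=60, Kent→B 2·20=40, Calder→B 6·13=78. Service 290; fixed 14; total 304.
{A, B, C, D}: Ryde→B 4·25=100, Tring→B 2·6=12, York→C 9·5=45, Kent→B 2·20=40, Calder→A 3·13=39. Service 236; fixed 95; total 331.
No other subset beats 278.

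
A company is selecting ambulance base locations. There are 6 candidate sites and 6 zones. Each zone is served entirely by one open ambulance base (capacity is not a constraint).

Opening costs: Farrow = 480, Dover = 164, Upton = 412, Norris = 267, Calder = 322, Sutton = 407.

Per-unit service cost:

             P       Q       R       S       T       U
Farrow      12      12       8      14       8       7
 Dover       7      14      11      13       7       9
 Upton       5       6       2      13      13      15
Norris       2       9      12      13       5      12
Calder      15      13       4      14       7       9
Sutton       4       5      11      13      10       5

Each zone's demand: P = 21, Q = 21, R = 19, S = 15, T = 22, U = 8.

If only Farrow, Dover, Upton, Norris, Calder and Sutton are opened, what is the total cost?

Each zone is assigned to its cheapest site among the open ones.
{Farrow, Dover, Upton, Norris, Calder, Sutton}: P→Norris 2·21=42, Q→Sutton 5·21=105, R→Upton 2·19=38, S→Dover 13·15=195, T→Norris 5·22=110, U→Sutton 5·8=40. Service 530; fixed 2052; total 2582.

Total cost: 2582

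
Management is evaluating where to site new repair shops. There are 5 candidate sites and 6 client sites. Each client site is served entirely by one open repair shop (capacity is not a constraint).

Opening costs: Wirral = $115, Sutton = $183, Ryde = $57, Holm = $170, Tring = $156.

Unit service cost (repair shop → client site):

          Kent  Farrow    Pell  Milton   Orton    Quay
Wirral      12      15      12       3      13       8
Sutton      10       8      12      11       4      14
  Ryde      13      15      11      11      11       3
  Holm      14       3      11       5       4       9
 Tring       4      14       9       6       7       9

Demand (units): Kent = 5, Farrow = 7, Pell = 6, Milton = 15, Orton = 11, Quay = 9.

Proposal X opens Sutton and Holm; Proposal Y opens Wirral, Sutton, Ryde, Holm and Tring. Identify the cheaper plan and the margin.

Proposal X: {Sutton, Holm}: Kent→Sutton 10·5=50, Farrow→Holm 3·7=21, Pell→Holm 11·6=66, Milton→Holm 5·15=75, Orton→Sutton 4·11=44, Quay→Holm 9·9=81. Service 337; fixed 353; total 690.
Proposal Y: {Wirral, Sutton, Ryde, Holm, Tring}: Kent→Tring 4·5=20, Farrow→Holm 3·7=21, Pell→Tring 9·6=54, Milton→Wirral 3·15=45, Orton→Sutton 4·11=44, Quay→Ryde 3·9=27. Service 211; fixed 681; total 892.
Difference: |690 − 892| = 202.

Proposal X is cheaper by 202.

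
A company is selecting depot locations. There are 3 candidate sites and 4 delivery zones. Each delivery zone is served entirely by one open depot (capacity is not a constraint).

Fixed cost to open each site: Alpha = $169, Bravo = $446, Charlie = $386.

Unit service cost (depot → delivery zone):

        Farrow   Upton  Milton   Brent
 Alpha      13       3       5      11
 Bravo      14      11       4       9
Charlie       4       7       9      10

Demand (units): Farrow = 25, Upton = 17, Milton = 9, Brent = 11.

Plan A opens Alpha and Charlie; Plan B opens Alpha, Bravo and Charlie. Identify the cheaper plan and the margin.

Plan A: {Alpha, Charlie}: Farrow→Charlie 4·25=100, Upton→Alpha 3·17=51, Milton→Alpha 5·9=45, Brent→Charlie 10·11=110. Service 306; fixed 555; total 861.
Plan B: {Alpha, Bravo, Charlie}: Farrow→Charlie 4·25=100, Upton→Alpha 3·17=51, Milton→Bravo 4·9=36, Brent→Bravo 9·11=99. Service 286; fixed 1001; total 1287.
Difference: |861 − 1287| = 426.

Plan A is cheaper by 426.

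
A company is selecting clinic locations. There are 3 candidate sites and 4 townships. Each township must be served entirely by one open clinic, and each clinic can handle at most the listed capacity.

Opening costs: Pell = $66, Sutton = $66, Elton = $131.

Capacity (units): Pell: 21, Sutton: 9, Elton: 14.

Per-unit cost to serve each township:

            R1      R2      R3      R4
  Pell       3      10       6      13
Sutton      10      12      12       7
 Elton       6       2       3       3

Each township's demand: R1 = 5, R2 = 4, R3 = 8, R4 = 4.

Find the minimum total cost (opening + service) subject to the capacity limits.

Minimum total cost: 221

Open {Pell}: R1→Pell 3·5=15, R2→Pell 10·4=40, R3→Pell 6·8=48, R4→Pell 13·4=52.
Loads: Pell carries 21/21. Service 155; fixed 66; total 221.
Next best feasible plan costs 263.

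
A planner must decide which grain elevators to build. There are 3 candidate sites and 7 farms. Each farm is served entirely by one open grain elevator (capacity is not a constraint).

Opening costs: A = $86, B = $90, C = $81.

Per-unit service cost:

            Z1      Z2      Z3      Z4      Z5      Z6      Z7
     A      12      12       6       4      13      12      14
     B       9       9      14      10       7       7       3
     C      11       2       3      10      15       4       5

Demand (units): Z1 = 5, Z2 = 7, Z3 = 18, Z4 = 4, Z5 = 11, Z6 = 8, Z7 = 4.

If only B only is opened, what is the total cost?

Each farm is assigned to its cheapest site among the open ones.
{B}: Z1→B 9·5=45, Z2→B 9·7=63, Z3→B 14·18=252, Z4→B 10·4=40, Z5→B 7·11=77, Z6→B 7·8=56, Z7→B 3·4=12. Service 545; fixed 90; total 635.

Total cost: 635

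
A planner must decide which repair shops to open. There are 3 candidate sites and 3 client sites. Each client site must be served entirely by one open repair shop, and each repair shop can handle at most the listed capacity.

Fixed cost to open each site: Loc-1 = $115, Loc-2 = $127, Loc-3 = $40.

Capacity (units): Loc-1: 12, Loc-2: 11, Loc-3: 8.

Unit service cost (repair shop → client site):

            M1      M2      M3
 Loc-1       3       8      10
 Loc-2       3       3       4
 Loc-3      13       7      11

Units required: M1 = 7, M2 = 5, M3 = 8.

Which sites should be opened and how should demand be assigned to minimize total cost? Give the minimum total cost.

Minimum total cost: 304

Open {Loc-1, Loc-3}: M1→Loc-1 3·7=21, M2→Loc-1 8·5=40, M3→Loc-3 11·8=88.
Loads: Loc-1 carries 12/12, Loc-3 carries 8/8. Service 149; fixed 155; total 304.
Next best feasible plan costs 335.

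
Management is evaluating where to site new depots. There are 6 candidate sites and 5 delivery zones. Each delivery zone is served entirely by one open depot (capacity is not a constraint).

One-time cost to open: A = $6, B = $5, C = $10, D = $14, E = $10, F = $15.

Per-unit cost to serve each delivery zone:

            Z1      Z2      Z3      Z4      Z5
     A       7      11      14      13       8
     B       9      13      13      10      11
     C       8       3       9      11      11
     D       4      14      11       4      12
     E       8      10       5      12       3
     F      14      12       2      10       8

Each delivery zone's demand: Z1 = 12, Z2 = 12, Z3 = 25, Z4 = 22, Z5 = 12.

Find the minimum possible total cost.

For any fixed open set, each delivery zone goes to its cheapest open site; total = fixed + service.
{C, D, E, F}: Z1→D 4·12=48, Z2→C 3·12=36, Z3→F 2·25=50, Z4→D 4·22=88, Z5→E 3·12=36. Service 258; fixed 49; total 307.
{B, C, D, E, F}: Z1→D 4·12=48, Z2→C 3·12=36, Z3→F 2·25=50, Z4→D 4·22=88, Z5→E 3·12=36. Service 258; fixed 54; total 312.
{A, C, D, E, F}: service 258 + fixed 55 = 313
{A, B, C, D, E, F}: Z1→D 4·12=48, Z2→C 3·12=36, Z3→F 2·25=50, Z4→D 4·22=88, Z5→E 3·12=36. Service 258; fixed 60; total 318.
No other subset beats 307.

Minimum total cost: 307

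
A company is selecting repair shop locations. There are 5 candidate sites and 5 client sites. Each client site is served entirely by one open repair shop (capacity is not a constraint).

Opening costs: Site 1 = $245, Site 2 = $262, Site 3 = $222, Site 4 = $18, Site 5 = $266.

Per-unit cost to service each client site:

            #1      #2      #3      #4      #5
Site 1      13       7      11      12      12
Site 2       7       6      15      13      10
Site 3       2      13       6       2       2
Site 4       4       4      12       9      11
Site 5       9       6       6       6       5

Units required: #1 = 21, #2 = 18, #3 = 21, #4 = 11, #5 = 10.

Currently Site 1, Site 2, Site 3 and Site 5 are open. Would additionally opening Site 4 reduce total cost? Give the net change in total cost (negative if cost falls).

Yes — net change −18 (cost falls by 18).

Current service cost with {Site 1, Site 2, Site 3, Site 5}: 318.
Adding Site 4: each client site re-picks its cheapest; new service cost 282, saving 36.
Extra fixed cost: 18. Net change = 18 − 36 = -18.
(Totals: 1313 → 1295.)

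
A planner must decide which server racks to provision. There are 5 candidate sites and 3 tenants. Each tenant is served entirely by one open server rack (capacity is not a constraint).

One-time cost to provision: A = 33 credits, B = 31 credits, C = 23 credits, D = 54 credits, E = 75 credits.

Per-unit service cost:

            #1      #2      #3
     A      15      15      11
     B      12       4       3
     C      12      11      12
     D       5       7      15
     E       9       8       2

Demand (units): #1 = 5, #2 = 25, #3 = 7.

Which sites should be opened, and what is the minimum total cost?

For any fixed open set, each tenant goes to its cheapest open site; total = fixed + service.
{B}: #1→B 12·5=60, #2→B 4·25=100, #3→B 3·7=21. Service 181; fixed 31; total 212.
{B, D}: #1→D 5·5=25, #2→B 4·25=100, #3→B 3·7=21. Service 146; fixed 85; total 231.
{B, C}: #1→B 12·5=60, #2→B 4·25=100, #3→B 3·7=21. Service 181; fixed 54; total 235.
{A, B, C, D, E}: service 139 + fixed 216 = 355
No other subset beats 212.

Open B only; minimum total cost 212.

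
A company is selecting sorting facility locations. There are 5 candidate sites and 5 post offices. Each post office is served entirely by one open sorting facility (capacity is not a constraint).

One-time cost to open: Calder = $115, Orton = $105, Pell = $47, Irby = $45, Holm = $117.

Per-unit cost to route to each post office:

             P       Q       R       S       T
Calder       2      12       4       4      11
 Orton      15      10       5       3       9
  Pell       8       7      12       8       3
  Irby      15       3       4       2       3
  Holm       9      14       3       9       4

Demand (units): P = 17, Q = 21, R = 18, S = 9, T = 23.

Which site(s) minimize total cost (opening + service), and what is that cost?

Open Calder and Irby; minimum total cost 416.

For any fixed open set, each post office goes to its cheapest open site; total = fixed + service.
{Calder, Irby}: P→Calder 2·17=34, Q→Irby 3·21=63, R→Calder 4·18=72, S→Irby 2·9=18, T→Irby 3·23=69. Service 256; fixed 160; total 416.
{Pell, Irby}: P→Pell 8·17=136, Q→Irby 3·21=63, R→Irby 4·18=72, S→Irby 2·9=18, T→Pell 3·23=69. Service 358; fixed 92; total 450.
{Calder, Pell, Irby}: P→Calder 2·17=34, Q→Irby 3·21=63, R→Calder 4·18=72, S→Irby 2·9=18, T→Pell 3·23=69. Service 256; fixed 207; total 463.
{Calder, Orton, Pell, Irby, Holm}: service 238 + fixed 429 = 667
No other subset beats 416.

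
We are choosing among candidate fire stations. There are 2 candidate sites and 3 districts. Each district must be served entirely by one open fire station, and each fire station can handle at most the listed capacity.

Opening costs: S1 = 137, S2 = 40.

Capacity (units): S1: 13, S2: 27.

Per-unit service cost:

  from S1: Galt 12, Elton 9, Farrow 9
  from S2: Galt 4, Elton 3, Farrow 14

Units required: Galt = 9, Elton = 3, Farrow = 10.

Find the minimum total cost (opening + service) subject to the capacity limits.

Minimum total cost: 225

Open {S2}: Galt→S2 4·9=36, Elton→S2 3·3=9, Farrow→S2 14·10=140.
Loads: S2 carries 22/27. Service 185; fixed 40; total 225.
Next best feasible plan costs 312.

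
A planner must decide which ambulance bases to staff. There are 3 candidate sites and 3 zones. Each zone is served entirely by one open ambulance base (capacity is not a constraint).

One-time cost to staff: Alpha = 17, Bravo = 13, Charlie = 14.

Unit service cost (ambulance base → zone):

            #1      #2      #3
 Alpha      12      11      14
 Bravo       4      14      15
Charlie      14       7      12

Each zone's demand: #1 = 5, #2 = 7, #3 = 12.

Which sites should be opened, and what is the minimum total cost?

For any fixed open set, each zone goes to its cheapest open site; total = fixed + service.
{Bravo, Charlie}: #1→Bravo 4·5=20, #2→Charlie 7·7=49, #3→Charlie 12·12=144. Service 213; fixed 27; total 240.
{Alpha, Bravo, Charlie}: service 213 + fixed 44 = 257
{Charlie}: service 263 + fixed 14 = 277
{Bravo}: service 298 + fixed 13 = 311
No other subset beats 240.

Open Bravo and Charlie; minimum total cost 240.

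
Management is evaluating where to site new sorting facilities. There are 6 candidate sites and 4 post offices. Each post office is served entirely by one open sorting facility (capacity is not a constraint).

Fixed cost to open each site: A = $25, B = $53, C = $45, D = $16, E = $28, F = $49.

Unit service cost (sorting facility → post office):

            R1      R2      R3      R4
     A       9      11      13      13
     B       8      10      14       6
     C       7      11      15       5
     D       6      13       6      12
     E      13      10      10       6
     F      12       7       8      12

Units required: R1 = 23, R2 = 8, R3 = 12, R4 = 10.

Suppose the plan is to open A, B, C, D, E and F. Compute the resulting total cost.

Total cost: 532

Each post office is assigned to its cheapest site among the open ones.
{A, B, C, D, E, F}: R1→D 6·23=138, R2→F 7·8=56, R3→D 6·12=72, R4→C 5·10=50. Service 316; fixed 216; total 532.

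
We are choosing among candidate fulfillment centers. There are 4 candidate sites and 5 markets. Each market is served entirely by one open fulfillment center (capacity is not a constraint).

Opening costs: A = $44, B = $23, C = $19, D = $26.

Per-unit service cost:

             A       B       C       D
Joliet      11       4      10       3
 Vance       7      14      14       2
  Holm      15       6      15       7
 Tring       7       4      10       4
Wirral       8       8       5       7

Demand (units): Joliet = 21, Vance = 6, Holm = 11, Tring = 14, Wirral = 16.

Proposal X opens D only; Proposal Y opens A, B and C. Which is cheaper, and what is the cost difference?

Proposal X is cheaper by 68.

Proposal X: {D}: Joliet→D 3·21=63, Vance→D 2·6=12, Holm→D 7·11=77, Tring→D 4·14=56, Wirral→D 7·16=112. Service 320; fixed 26; total 346.
Proposal Y: {A, B, C}: Joliet→B 4·21=84, Vance→A 7·6=42, Holm→B 6·11=66, Tring→B 4·14=56, Wirral→C 5·16=80. Service 328; fixed 86; total 414.
Difference: |346 − 414| = 68.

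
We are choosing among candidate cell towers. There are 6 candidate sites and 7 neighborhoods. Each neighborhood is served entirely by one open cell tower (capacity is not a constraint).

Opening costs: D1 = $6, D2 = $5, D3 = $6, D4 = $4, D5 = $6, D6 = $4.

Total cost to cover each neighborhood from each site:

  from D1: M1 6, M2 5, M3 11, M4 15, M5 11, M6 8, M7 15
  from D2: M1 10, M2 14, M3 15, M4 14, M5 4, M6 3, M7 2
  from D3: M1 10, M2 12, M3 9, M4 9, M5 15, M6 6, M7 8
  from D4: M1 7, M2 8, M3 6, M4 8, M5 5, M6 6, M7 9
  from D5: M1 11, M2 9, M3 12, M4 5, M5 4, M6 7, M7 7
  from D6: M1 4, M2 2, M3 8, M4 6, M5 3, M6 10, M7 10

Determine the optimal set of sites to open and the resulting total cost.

Open D2 and D6; minimum total cost 37.

For any fixed open set, each neighborhood goes to its cheapest open site; total = fixed + service.
{D2, D6}: M1→D6 4, M2→D6 2, M3→D6 8, M4→D6 6, M5→D6 3, M6→D2 3, M7→D2 2. Service 28; fixed 9; total 37.
{D2, D4, D6}: service 26 + fixed 13 = 39
{D2, D5, D6}: service 27 + fixed 15 = 42
{D1, D2, D3, D4, D5, D6}: service 25 + fixed 31 = 56
No other subset beats 37.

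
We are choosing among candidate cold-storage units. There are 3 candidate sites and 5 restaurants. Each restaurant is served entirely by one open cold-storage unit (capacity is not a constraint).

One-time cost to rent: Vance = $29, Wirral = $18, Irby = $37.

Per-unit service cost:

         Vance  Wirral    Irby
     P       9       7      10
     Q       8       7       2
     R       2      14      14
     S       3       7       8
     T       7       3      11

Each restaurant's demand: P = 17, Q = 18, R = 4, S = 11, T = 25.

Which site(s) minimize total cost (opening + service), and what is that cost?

Open Vance, Wirral and Irby; minimum total cost 355.

For any fixed open set, each restaurant goes to its cheapest open site; total = fixed + service.
{Vance, Wirral, Irby}: P→Wirral 7·17=119, Q→Irby 2·18=36, R→Vance 2·4=8, S→Vance 3·11=33, T→Wirral 3·25=75. Service 271; fixed 84; total 355.
{Vance, Wirral}: P→Wirral 7·17=119, Q→Wirral 7·18=126, R→Vance 2·4=8, S→Vance 3·11=33, T→Wirral 3·25=75. Service 361; fixed 47; total 408.
{Wirral, Irby}: service 363 + fixed 55 = 418
{Wirral}: service 453 + fixed 18 = 471
No other subset beats 355.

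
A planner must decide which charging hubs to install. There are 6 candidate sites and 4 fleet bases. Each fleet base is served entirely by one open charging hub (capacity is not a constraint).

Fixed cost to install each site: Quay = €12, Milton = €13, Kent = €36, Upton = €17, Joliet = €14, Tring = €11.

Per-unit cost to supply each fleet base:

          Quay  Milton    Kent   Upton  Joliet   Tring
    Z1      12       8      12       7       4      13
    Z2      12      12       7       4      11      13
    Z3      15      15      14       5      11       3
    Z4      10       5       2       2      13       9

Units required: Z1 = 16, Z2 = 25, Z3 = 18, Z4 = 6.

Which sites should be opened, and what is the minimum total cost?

Open Upton, Joliet and Tring; minimum total cost 272.

For any fixed open set, each fleet base goes to its cheapest open site; total = fixed + service.
{Upton, Joliet, Tring}: Z1→Joliet 4·16=64, Z2→Upton 4·25=100, Z3→Tring 3·18=54, Z4→Upton 2·6=12. Service 230; fixed 42; total 272.
{Quay, Upton, Joliet, Tring}: service 230 + fixed 54 = 284
{Milton, Upton, Joliet, Tring}: service 230 + fixed 55 = 285
{Quay, Milton, Kent, Upton, Joliet, Tring}: service 230 + fixed 103 = 333
No other subset beats 272.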